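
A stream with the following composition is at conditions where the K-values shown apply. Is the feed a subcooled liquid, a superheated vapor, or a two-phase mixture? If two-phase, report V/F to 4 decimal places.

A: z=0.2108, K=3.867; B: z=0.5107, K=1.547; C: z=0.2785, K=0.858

ΣzᵢKᵢ = 1.8442; Σzᵢ/Kᵢ = 0.7092.
Since Σzᵢ/Kᵢ < 1 the mixture is above its dew point — single vapor phase.

superheated vapor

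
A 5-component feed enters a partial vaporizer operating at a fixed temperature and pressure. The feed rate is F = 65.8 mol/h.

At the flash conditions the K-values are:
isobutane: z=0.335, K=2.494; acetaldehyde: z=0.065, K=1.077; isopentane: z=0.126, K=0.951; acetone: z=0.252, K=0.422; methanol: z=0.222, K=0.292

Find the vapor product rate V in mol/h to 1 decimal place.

V = 16.6 mol/h

Material balance + equilibrium reduce to Σ zᵢ(Kᵢ−1)/(1+β(Kᵢ−1)) = 0.
Check two-phase: ΣzᵢKᵢ = 1.196 > 1 and Σzᵢ/Kᵢ = 1.685 > 1, so g(0) = 0.196 > 0 and g(1) = -0.685 < 0.
Newton iteration, β⁰ = 0.43:
  β = 0.430: g = -0.1165, g' = -0.657 → β = 0.253
Converged at β = 0.253.
Then V = β·F = 0.2527·65.8 = 16.6 mol/h and L = F − V = 49.2 mol/h.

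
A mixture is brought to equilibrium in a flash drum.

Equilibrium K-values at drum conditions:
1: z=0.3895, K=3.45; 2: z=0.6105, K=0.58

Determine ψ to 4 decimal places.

ψ = 0.6782

Let ψ = V/F and solve Σ zᵢ(Kᵢ−1)/(1+ψ(Kᵢ−1)) = 0.
g(0) = ΣzᵢKᵢ − 1 = 0.6979 and g(1) = 1 − Σzᵢ/Kᵢ = -0.1655, so a root lies in (0, 1).
Binary case is linear: z₁(K₁−1)(1+ψ(K₂−1)) + z₂(K₂−1)(1+ψ(K₁−1)) = 0
⇒ ψ = [z₁(K₁−1)+z₂(K₂−1)] / [−(K₁−1)(K₂−1)] = 0.69787/1.02900 = 0.6782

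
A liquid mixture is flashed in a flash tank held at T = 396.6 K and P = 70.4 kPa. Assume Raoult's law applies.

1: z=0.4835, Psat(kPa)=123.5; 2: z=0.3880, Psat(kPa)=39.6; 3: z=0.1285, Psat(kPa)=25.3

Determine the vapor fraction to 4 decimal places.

Raoult's law: Kᵢ = Pᵢˢᵃᵗ/P = Pᵢˢᵃᵗ/70.4.
  K_1 = 123.5/70.4 = 1.754261, K_2 = 39.6/70.4 = 0.562500, K_3 = 25.3/70.4 = 0.359375
Let ψ = V/F and solve Σ zᵢ(Kᵢ−1)/(1+ψ(Kᵢ−1)) = 0.
Check two-phase: ΣzᵢKᵢ = 1.1126 > 1 and Σzᵢ/Kᵢ = 1.3230 > 1, so g(0) = 0.1126 > 0 and g(1) = -0.3230 < 0.
Newton iteration, ψ⁰ = 0.3:
  ψ = 0.3000: g = 0.00009, g' = -0.3621 → ψ = 0.3003
Converged at ψ = 0.3003.

ψ = 0.3003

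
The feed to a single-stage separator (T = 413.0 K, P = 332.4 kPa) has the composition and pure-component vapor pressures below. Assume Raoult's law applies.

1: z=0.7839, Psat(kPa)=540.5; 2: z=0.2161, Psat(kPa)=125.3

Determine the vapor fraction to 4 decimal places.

Raoult's law: Kᵢ = Pᵢˢᵃᵗ/P = Pᵢˢᵃᵗ/332.4.
  K_1 = 540.5/332.4 = 1.626053, K_2 = 125.3/332.4 = 0.376955
Binary case is linear: z₁(K₁−1)(1+ψ(K₂−1)) + z₂(K₂−1)(1+ψ(K₁−1)) = 0
⇒ ψ = [z₁(K₁−1)+z₂(K₂−1)] / [−(K₁−1)(K₂−1)] = 0.35612/0.39006 = 0.9130

ψ = 0.9130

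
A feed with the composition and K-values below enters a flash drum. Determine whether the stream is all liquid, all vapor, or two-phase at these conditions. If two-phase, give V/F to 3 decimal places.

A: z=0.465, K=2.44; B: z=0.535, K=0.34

ΣzᵢKᵢ = 1.317; Σzᵢ/Kᵢ = 1.764.
Both exceed 1, so a two-phase solution exists.
Rachford–Rice: g(ψ) = Σ zᵢ(Kᵢ−1)/(1+ψ(Kᵢ−1)) = 0.
Binary case is linear: z₁(K₁−1)(1+ψ(K₂−1)) + z₂(K₂−1)(1+ψ(K₁−1)) = 0
⇒ ψ = [z₁(K₁−1)+z₂(K₂−1)] / [−(K₁−1)(K₂−1)] = 0.3165/0.9504 = 0.333

two-phase, V/F = 0.333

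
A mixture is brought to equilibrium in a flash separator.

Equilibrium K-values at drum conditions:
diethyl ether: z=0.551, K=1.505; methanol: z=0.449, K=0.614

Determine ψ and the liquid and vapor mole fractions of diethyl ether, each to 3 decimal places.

Binary case is linear: z₁(K₁−1)(1+ψ(K₂−1)) + z₂(K₂−1)(1+ψ(K₁−1)) = 0
⇒ ψ = [z₁(K₁−1)+z₂(K₂−1)] / [−(K₁−1)(K₂−1)] = 0.1049/0.1949 = 0.538
Compositions from xᵢ = zᵢ/(1+ψ(Kᵢ−1)), yᵢ = Kᵢxᵢ:
  diethyl ether: x = 0.433, y = 0.652
  methanol: x = 0.567, y = 0.348

ψ = 0.538, x_diethyl ether = 0.433, y_diethyl ether = 0.652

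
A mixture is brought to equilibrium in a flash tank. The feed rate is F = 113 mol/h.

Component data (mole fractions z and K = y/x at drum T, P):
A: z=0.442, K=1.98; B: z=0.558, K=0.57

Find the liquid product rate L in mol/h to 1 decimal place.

Binary case is linear: z₁(K₁−1)(1+V/F(K₂−1)) + z₂(K₂−1)(1+V/F(K₁−1)) = 0
⇒ V/F = [z₁(K₁−1)+z₂(K₂−1)] / [−(K₁−1)(K₂−1)] = 0.1932/0.4214 = 0.459
Then V = V/F·F = 0.4585·113 = 51.8 mol/h and L = F − V = 61.2 mol/h.

L = 61.2 mol/h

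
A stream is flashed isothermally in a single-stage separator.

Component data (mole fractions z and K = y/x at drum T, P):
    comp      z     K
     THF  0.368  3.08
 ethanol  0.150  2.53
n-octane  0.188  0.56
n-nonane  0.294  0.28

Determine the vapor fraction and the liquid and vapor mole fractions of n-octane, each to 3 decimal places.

Rachford–Rice: g(ψ) = Σ zᵢ(Kᵢ−1)/(1+ψ(Kᵢ−1)) = 0.
g(0) = ΣzᵢKᵢ − 1 = 0.701 and g(1) = 1 − Σzᵢ/Kᵢ = -0.564, so a root lies in (0, 1).
Iterate (Newton) starting at ψ = 0.5:
  ψ = 0.500: g = 0.0684, g' = -0.927 → ψ = 0.574
Converged at ψ = 0.574.
Compositions from xᵢ = zᵢ/(1+ψ(Kᵢ−1)), yᵢ = Kᵢxᵢ:
  THF: x = 0.168, y = 0.517
  ethanol: x = 0.080, y = 0.202
  n-octane: x = 0.251, y = 0.141
  n-nonane: x = 0.501, y = 0.140

ψ = 0.574, x_n-octane = 0.251, y_n-octane = 0.141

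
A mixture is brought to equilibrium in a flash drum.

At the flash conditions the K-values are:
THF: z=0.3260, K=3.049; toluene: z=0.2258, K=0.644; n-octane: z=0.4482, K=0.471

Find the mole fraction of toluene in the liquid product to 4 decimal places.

Material balance + equilibrium reduce to Σ zᵢ(Kᵢ−1)/(1+ψ(Kᵢ−1)) = 0.
g(0) = ΣzᵢKᵢ − 1 = 0.3505 and g(1) = 1 − Σzᵢ/Kᵢ = -0.4091, so a root lies in (0, 1).
Newton iteration, ψ⁰ = 0.5:
  ψ = 0.5000: g = -0.09021, g' = -0.6081 → ψ = 0.3517
  ψ = 0.3517: g = 0.00506, g' = -0.6890 → ψ = 0.3590
Converged at ψ = 0.3590.
Compositions from xᵢ = zᵢ/(1+ψ(Kᵢ−1)), yᵢ = Kᵢxᵢ:
  THF: x = 0.1878, y = 0.5727
  toluene: x = 0.2589, y = 0.1667
  n-octane: x = 0.5533, y = 0.2606

x_toluene = 0.2589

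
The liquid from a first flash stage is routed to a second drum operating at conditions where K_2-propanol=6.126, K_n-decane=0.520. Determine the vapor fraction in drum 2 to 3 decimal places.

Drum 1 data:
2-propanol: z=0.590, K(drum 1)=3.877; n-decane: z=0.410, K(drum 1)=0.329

V/F (drum 2) = 0.236

Drum 1:
Binary case is linear: z₁(K₁−1)(1+ψ₁(K₂−1)) + z₂(K₂−1)(1+ψ₁(K₁−1)) = 0
⇒ ψ₁ = [z₁(K₁−1)+z₂(K₂−1)] / [−(K₁−1)(K₂−1)] = 1.4223/1.9305 = 0.737
Drum-1 compositions:
  2-propanol: x = 0.189, y = 0.733
  n-decane: x = 0.811, y = 0.267
Drum-2 feed = drum-1 liquid: z₂ = (0.1891, 0.8109).
Drum 2:
Rachford–Rice: g(ψ₂) = Σ zᵢ(Kᵢ−1)/(1+ψ₂(Kᵢ−1)) = 0.
Feasibility: ΣzᵢKᵢ = 1.580, Σzᵢ/Kᵢ = 1.590 — both > 1, two phases present.
Newton iteration, ψ₂⁰ = 0.31:
  ψ₂ = 0.310: g = -0.0828, g' = -0.999 → ψ₂ = 0.227
  ψ₂ = 0.227: g = 0.0111, g' = -1.296 → ψ₂ = 0.236
Converged at ψ₂ = 0.236.
  2-propanol: x = 0.086, y = 0.525
  n-decane: x = 0.914, y = 0.475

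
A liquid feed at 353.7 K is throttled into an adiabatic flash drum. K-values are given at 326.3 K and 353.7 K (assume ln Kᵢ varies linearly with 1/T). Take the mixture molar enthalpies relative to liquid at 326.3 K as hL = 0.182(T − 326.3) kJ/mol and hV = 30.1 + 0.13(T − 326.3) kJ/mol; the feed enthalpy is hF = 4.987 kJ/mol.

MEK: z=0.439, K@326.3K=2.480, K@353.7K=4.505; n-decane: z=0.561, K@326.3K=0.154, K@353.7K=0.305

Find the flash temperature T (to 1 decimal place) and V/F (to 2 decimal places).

T = 327.4 K, V/F = 0.16

Adiabatic flash: solve Rachford–Rice at each trial T, then check hF = ψ·hV(T) + (1−ψ)·hL(T).
  T = 326.3 K: K = (2.480, 0.154), RR gives ψ = 0.140, H_out = 4.210 kJ/mol
  T = 353.7 K: K = (4.505, 0.305), RR gives ψ = 0.472, H_out = 18.510 kJ/mol
  T = 340.0 K: K = (3.383, 0.220), RR gives ψ = 0.327, H_out = 12.109 kJ/mol
  T = 333.1 K: K = (2.902, 0.184), RR gives ψ = 0.243, H_out = 8.477 kJ/mol
  T = 329.7 K: K = (2.685, 0.169), RR gives ψ = 0.195, H_out = 6.458 kJ/mol
  T = 328.0 K: K = (2.581, 0.161), RR gives ψ = 0.169, H_out = 5.368 kJ/mol
Linear interpolation between T = 326.3 (H_out = 4.210) and T = 328.0 (H_out = 5.368) on hF = 4.987 gives T ≈ 327.4 K, at which ψ = 0.16.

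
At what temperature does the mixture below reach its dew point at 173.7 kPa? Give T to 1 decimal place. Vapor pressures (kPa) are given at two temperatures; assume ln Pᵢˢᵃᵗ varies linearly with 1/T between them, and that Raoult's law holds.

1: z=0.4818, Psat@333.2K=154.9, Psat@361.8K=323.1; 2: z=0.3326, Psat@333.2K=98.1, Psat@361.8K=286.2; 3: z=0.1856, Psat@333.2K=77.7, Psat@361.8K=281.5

T = 345.0 K

Dew-point temperature: Σzᵢ·P/Pᵢˢᵃᵗ(T) = 1. Interpolate ln Pᵢˢᵃᵗ = aᵢ + bᵢ/T.
  T = 333.2 K: ΣzᵢP/Pᵢˢᵃᵗ = 1.5441
  T = 361.8 K: ΣzᵢP/Pᵢˢᵃᵗ = 0.5754
  T = 347.5 K: ΣzᵢP/Pᵢˢᵃᵗ = 0.9180
  T = 340.4 K: ΣzᵢP/Pᵢˢᵃᵗ = 1.1800
  T = 343.9 K: ΣzᵢP/Pᵢˢᵃᵗ = 1.0409
  T = 345.7 K: ΣzᵢP/Pᵢˢᵃᵗ = 0.9771
  T = 344.8 K: ΣzᵢP/Pᵢˢᵃᵗ = 1.0084
Interpolating between 344.8 K and 345.7 K gives T ≈ 345.0 K.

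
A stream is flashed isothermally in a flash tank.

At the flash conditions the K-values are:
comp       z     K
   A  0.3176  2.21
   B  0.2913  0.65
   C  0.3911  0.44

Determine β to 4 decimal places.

β = 0.1095

Let β = V/F and solve Σ zᵢ(Kᵢ−1)/(1+β(Kᵢ−1)) = 0.
g(0) = ΣzᵢKᵢ − 1 = 0.0633 and g(1) = 1 − Σzᵢ/Kᵢ = -0.4807, so a root lies in (0, 1).
Newton iteration, β⁰ = 0.63:
  β = 0.6300: g = -0.25114, g' = -0.5013 → β = 0.1290
  β = 0.1290: g = -0.01043, g' = -0.5295 → β = 0.1093
  β = 0.1093: g = 0.00011, g' = -0.5405 → β = 0.1095
Converged at β = 0.1095.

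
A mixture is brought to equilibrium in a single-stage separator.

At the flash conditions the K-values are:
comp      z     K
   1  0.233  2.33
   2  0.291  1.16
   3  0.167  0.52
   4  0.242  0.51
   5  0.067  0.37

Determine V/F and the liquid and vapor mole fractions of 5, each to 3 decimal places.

V/F = 0.253, x_5 = 0.080, y_5 = 0.029

Rachford–Rice: g(V/F) = Σ zᵢ(Kᵢ−1)/(1+V/F(Kᵢ−1)) = 0.
Check two-phase: ΣzᵢKᵢ = 1.116 > 1 and Σzᵢ/Kᵢ = 1.328 > 1, so g(0) = 0.116 > 0 and g(1) = -0.328 < 0.
Newton–Raphson from V/F = 0.63:
  V/F = 0.630: g = -0.1455, g' = -0.402 → V/F = 0.268
  V/F = 0.268: g = -0.0062, g' = -0.397 → V/F = 0.252
  V/F = 0.252: g = 0.0000, g' = -0.401 → V/F = 0.253
Converged at V/F = 0.253.
Compositions from xᵢ = zᵢ/(1+V/F(Kᵢ−1)), yᵢ = Kᵢxᵢ:
  1: x = 0.174, y = 0.406
  2: x = 0.280, y = 0.324
  3: x = 0.190, y = 0.099
  4: x = 0.276, y = 0.141
  5: x = 0.080, y = 0.029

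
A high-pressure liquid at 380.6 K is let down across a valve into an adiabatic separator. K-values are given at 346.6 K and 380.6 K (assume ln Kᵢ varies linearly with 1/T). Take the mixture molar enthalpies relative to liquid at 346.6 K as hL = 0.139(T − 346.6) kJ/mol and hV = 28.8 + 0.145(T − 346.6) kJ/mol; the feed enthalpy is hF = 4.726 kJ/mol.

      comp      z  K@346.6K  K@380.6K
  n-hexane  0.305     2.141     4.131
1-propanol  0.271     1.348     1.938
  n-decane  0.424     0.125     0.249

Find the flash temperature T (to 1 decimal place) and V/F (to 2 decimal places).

Adiabatic flash: solve Rachford–Rice at each trial T, then check hF = ψ·hV(T) + (1−ψ)·hL(T).
  T = 346.6 K: K = (2.141, 1.348, 0.125), RR gives ψ = 0.096, H_out = 2.760 kJ/mol
  T = 380.6 K: K = (4.131, 1.938, 0.249), RR gives ψ = 0.530, H_out = 20.096 kJ/mol
  T = 363.6 K: K = (3.020, 1.630, 0.179), RR gives ψ = 0.362, H_out = 12.821 kJ/mol
  T = 355.1 K: K = (2.553, 1.486, 0.150), RR gives ψ = 0.251, H_out = 8.432 kJ/mol
  T = 350.9 K: K = (2.343, 1.417, 0.137), RR gives ψ = 0.182, H_out = 5.854 kJ/mol
  T = 348.8 K: K = (2.243, 1.383, 0.131), RR gives ψ = 0.143, H_out = 4.412 kJ/mol
  T = 349.9 K: K = (2.295, 1.401, 0.134), RR gives ψ = 0.164, H_out = 5.182 kJ/mol
Linear interpolation between T = 348.8 (H_out = 4.412) and T = 349.9 (H_out = 5.182) on hF = 4.726 gives T ≈ 349.2 K, at which ψ = 0.15.

T = 349.2 K, V/F = 0.15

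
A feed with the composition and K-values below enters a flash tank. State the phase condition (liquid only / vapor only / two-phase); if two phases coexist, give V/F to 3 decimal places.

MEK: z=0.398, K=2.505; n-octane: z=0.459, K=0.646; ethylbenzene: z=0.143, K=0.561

two-phase, V/F = 0.660

ΣzᵢKᵢ = 1.374; Σzᵢ/Kᵢ = 1.124.
Both exceed 1, so a two-phase solution exists.
Rachford–Rice: g(ψ) = Σ zᵢ(Kᵢ−1)/(1+ψ(Kᵢ−1)) = 0.
Iterate (Newton) starting at ψ = 0.5:
  ψ = 0.500: g = 0.0639, g' = -0.424 → ψ = 0.651
  ψ = 0.651: g = 0.0036, g' = -0.381 → ψ = 0.660
Converged at ψ = 0.660.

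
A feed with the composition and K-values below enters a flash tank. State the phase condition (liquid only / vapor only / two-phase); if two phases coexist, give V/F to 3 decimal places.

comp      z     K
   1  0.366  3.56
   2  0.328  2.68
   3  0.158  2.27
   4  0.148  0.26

vapor only

ΣzᵢKᵢ = 2.579; Σzᵢ/Kᵢ = 0.864.
Since Σzᵢ/Kᵢ < 1 the mixture is above its dew point — single vapor phase.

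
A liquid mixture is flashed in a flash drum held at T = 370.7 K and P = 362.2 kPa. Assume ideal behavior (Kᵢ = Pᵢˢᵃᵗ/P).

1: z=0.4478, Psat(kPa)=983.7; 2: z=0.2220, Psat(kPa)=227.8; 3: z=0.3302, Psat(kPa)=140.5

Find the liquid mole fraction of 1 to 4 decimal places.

Raoult's law: Kᵢ = Pᵢˢᵃᵗ/P = Pᵢˢᵃᵗ/362.2.
  K_1 = 983.7/362.2 = 2.715903, K_2 = 227.8/362.2 = 0.628934, K_3 = 140.5/362.2 = 0.387907
Rachford–Rice: g(ψ) = Σ zᵢ(Kᵢ−1)/(1+ψ(Kᵢ−1)) = 0.
Feasibility: ΣzᵢKᵢ = 1.4839, Σzᵢ/Kᵢ = 1.3691 — both > 1, two phases present.
Newton iteration, ψ⁰ = 0.5:
  ψ = 0.5000: g = 0.02117, g' = -0.6849 → ψ = 0.5309
  ψ = 0.5309: g = 0.00008, g' = -0.6799 → ψ = 0.5310
Converged at ψ = 0.5310.
Compositions from xᵢ = zᵢ/(1+ψ(Kᵢ−1)), yᵢ = Kᵢxᵢ:
  1: x = 0.2343, y = 0.6363
  2: x = 0.2765, y = 0.1739
  3: x = 0.4892, y = 0.1898

x_1 = 0.2343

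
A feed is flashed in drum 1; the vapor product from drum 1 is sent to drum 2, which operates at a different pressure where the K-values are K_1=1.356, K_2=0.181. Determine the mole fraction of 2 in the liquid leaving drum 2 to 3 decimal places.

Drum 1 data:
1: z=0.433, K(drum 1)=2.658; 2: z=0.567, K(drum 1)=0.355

Drum 1:
Newton–Raphson from ψ₁ = 0.5:
  ψ₁ = 0.500: g = -0.1473, g' = -0.870 → ψ₁ = 0.331
  ψ₁ = 0.331: g = -0.0012, g' = -0.878 → ψ₁ = 0.329
Converged at ψ₁ = 0.329.
Drum-1 compositions:
  1: x = 0.280, y = 0.744
  2: x = 0.720, y = 0.256
Drum-2 feed = drum-1 vapor: z₂ = (0.7444, 0.2556).
Drum 2:
Rachford–Rice: g(ψ₂) = Σ zᵢ(Kᵢ−1)/(1+ψ₂(Kᵢ−1)) = 0.
g(0) = ΣzᵢKᵢ − 1 = 0.056 and g(1) = 1 − Σzᵢ/Kᵢ = -0.961, so a root lies in (0, 1).
Binary case is linear: z₁(K₁−1)(1+ψ₂(K₂−1)) + z₂(K₂−1)(1+ψ₂(K₁−1)) = 0
⇒ ψ₂ = [z₁(K₁−1)+z₂(K₂−1)] / [−(K₁−1)(K₂−1)] = 0.0557/0.2916 = 0.191
  1: x = 0.697, y = 0.945
  2: x = 0.303, y = 0.055

x_2 (drum 2) = 0.303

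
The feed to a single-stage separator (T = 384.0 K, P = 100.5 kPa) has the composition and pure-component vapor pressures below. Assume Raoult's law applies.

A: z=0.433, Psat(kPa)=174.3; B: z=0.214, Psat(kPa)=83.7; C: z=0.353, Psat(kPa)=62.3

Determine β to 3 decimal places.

β = 0.635

Raoult's law: Kᵢ = Pᵢˢᵃᵗ/P = Pᵢˢᵃᵗ/100.5.
  K_A = 174.3/100.5 = 1.73433, K_B = 83.7/100.5 = 0.83284, K_C = 62.3/100.5 = 0.61990
Material balance + equilibrium reduce to Σ zᵢ(Kᵢ−1)/(1+β(Kᵢ−1)) = 0.
g(0) = ΣzᵢKᵢ − 1 = 0.148 and g(1) = 1 − Σzᵢ/Kᵢ = -0.076, so a root lies in (0, 1).
Newton iteration, β⁰ = 0.61:
  β = 0.610: g = 0.0051, g' = -0.205 → β = 0.635
Converged at β = 0.635.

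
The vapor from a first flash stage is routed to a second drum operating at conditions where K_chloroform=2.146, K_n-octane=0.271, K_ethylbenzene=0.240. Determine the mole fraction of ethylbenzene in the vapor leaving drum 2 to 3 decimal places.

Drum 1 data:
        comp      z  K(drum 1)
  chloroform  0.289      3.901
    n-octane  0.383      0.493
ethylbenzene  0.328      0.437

Drum 1:
Rachford–Rice: g(ψ₁) = Σ zᵢ(Kᵢ−1)/(1+ψ₁(Kᵢ−1)) = 0.
Feasibility: ΣzᵢKᵢ = 1.460, Σzᵢ/Kᵢ = 1.602 — both > 1, two phases present.
Iterate (Newton) starting at ψ₁ = 0.5:
  ψ₁ = 0.500: g = -0.1750, g' = -0.783 → ψ₁ = 0.277
  ψ₁ = 0.277: g = 0.0207, g' = -1.028 → ψ₁ = 0.297
Converged at ψ₁ = 0.297.
Drum-1 compositions:
  chloroform: x = 0.155, y = 0.606
  n-octane: x = 0.451, y = 0.222
  ethylbenzene: x = 0.394, y = 0.172
Drum-2 feed = drum-1 vapor: z₂ = (0.6056, 0.2223, 0.1721).
Drum 2:
Material balance + equilibrium reduce to Σ zᵢ(Kᵢ−1)/(1+ψ₂(Kᵢ−1)) = 0.
g(0) = ΣzᵢKᵢ − 1 = 0.401 and g(1) = 1 − Σzᵢ/Kᵢ = -0.820, so a root lies in (0, 1).
Newton iteration, ψ₂⁰ = 0.5:
  ψ₂ = 0.500: g = -0.0248, g' = -0.873 → ψ₂ = 0.472
  ψ₂ = 0.472: g = -0.0003, g' = -0.851 → ψ₂ = 0.471
Converged at ψ₂ = 0.471.
  chloroform: x = 0.393, y = 0.844
  n-octane: x = 0.339, y = 0.092
  ethylbenzene: x = 0.268, y = 0.064

y_ethylbenzene (drum 2) = 0.064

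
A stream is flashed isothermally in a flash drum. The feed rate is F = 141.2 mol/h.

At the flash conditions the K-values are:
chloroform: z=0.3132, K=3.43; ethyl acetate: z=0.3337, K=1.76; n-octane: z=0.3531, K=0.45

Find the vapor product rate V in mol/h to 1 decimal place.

V = 128.1 mol/h

Newton–Raphson from V/F = 0.32:
  V/F = 0.3200: g = 0.39646, g' = -0.8673 → V/F = 0.7771
  V/F = 0.7771: g = 0.08377, g' = -0.6237 → V/F = 0.9114
  V/F = 0.9114: g = -0.00284, g' = -0.6757 → V/F = 0.9072
Converged at V/F = 0.9072.
Then V = V/F·F = 0.9072·141.2 = 128.1 mol/h and L = F − V = 13.1 mol/h.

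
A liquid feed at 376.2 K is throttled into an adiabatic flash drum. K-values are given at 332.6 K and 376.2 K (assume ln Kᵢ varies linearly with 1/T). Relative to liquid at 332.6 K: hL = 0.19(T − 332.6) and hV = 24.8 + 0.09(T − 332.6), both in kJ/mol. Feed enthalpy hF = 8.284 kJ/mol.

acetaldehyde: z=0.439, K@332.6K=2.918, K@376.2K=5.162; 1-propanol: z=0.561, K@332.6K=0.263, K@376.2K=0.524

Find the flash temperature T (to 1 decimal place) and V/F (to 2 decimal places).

T = 334.5 K, V/F = 0.32

Adiabatic flash: solve Rachford–Rice at each trial T, then check hF = ψ·hV(T) + (1−ψ)·hL(T).
  T = 332.6 K: K = (2.918, 0.263), RR gives ψ = 0.303, H_out = 7.519 kJ/mol
  T = 376.2 K: K = (5.162, 0.524), RR gives ψ = 0.787, H_out = 24.380 kJ/mol
  T = 354.4 K: K = (3.950, 0.379), RR gives ψ = 0.517, H_out = 15.835 kJ/mol
  T = 343.5 K: K = (3.411, 0.318), RR gives ψ = 0.411, H_out = 11.808 kJ/mol
  T = 338.1 K: K = (3.161, 0.290), RR gives ψ = 0.358, H_out = 9.738 kJ/mol
  T = 335.4 K: K = (3.040, 0.276), RR gives ψ = 0.332, H_out = 8.666 kJ/mol
  T = 334.0 K: K = (2.979, 0.270), RR gives ψ = 0.318, H_out = 8.097 kJ/mol
Linear interpolation between T = 334.0 (H_out = 8.097) and T = 335.4 (H_out = 8.666) on hF = 8.284 gives T ≈ 334.5 K, at which ψ = 0.32.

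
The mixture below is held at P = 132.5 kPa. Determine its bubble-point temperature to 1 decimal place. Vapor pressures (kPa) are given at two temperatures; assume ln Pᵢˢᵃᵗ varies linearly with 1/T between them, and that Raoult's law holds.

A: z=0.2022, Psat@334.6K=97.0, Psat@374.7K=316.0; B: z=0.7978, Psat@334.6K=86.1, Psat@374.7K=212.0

Bubble-point temperature: ΣzᵢPᵢˢᵃᵗ(T) = P. Interpolate ln Pᵢˢᵃᵗ = aᵢ + bᵢ/T.
  T = 334.6 K: ΣzᵢPᵢˢᵃᵗ = 88.30 kPa
  T = 374.7 K: ΣzᵢPᵢˢᵃᵗ = 233.03 kPa
  T = 354.6 K: ΣzᵢPᵢˢᵃᵗ = 146.99 kPa
  T = 344.6 K: ΣzᵢPᵢˢᵃᵗ = 114.72 kPa
  T = 349.6 K: ΣzᵢPᵢˢᵃᵗ = 130.07 kPa
  T = 352.1 K: ΣzᵢPᵢˢᵃᵗ = 138.33 kPa
Interpolating between 349.6 K and 352.1 K gives T ≈ 350.3 K.

T = 350.3 K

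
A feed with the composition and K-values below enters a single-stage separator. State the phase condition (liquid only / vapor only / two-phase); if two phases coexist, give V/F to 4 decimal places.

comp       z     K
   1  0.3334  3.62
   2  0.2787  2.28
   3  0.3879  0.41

ΣzᵢKᵢ = 2.0014; Σzᵢ/Kᵢ = 1.1604.
Both exceed 1, so a two-phase solution exists.
Material balance + equilibrium reduce to Σ zᵢ(Kᵢ−1)/(1+ψ(Kᵢ−1)) = 0.
Newton iteration, ψ⁰ = 0.69:
  ψ = 0.6900: g = 0.11453, g' = -0.8032 → ψ = 0.8326
  ψ = 0.8326: g = -0.00257, g' = -0.8548 → ψ = 0.8296
Converged at ψ = 0.8296.

two-phase, V/F = 0.8296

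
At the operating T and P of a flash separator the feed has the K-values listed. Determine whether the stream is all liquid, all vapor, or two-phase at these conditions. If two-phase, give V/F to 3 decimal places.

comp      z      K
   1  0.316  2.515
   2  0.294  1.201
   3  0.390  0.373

two-phase, V/F = 0.447

ΣzᵢKᵢ = 1.293; Σzᵢ/Kᵢ = 1.416.
Both exceed 1, so a two-phase solution exists.
Let ψ = V/F and solve Σ zᵢ(Kᵢ−1)/(1+ψ(Kᵢ−1)) = 0.
Iterate (Newton) starting at ψ = 0.5:
  ψ = 0.500: g = -0.0301, g' = -0.570 → ψ = 0.447
Converged at ψ = 0.447.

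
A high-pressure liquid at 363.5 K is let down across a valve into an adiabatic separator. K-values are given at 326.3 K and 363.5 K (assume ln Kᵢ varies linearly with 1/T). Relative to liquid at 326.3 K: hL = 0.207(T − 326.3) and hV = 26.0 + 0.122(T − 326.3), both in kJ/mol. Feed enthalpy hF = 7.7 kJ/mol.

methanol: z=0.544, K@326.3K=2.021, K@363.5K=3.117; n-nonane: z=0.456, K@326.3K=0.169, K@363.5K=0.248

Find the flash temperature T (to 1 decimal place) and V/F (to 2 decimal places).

Adiabatic flash: solve Rachford–Rice at each trial T, then check hF = ψ·hV(T) + (1−ψ)·hL(T).
  T = 326.3 K: K = (2.021, 0.169), RR gives ψ = 0.208, H_out = 5.408 kJ/mol
  T = 363.5 K: K = (3.117, 0.248), RR gives ψ = 0.508, H_out = 19.302 kJ/mol
  T = 344.9 K: K = (2.539, 0.207), RR gives ψ = 0.390, H_out = 13.365 kJ/mol
  T = 335.6 K: K = (2.273, 0.187), RR gives ψ = 0.311, H_out = 9.771 kJ/mol
  T = 331.0 K: K = (2.146, 0.178), RR gives ψ = 0.264, H_out = 7.736 kJ/mol
  T = 328.6 K: K = (2.082, 0.173), RR gives ψ = 0.237, H_out = 6.583 kJ/mol
Linear interpolation between T = 328.6 (H_out = 6.583) and T = 331.0 (H_out = 7.736) on hF = 7.7 gives T ≈ 330.9 K, at which ψ = 0.26.

T = 330.9 K, V/F = 0.26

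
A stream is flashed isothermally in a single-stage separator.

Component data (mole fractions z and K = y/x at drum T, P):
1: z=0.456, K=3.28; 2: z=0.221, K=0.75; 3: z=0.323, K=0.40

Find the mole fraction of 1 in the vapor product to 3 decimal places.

y_1 = 0.577

Rachford–Rice: g(β) = Σ zᵢ(Kᵢ−1)/(1+β(Kᵢ−1)) = 0.
Feasibility: ΣzᵢKᵢ = 1.791, Σzᵢ/Kᵢ = 1.241 — both > 1, two phases present.
Iterate (Newton) starting at β = 0.68:
  β = 0.680: g = 0.0137, g' = -0.716 → β = 0.699
Converged at β = 0.699.
Compositions from xᵢ = zᵢ/(1+β(Kᵢ−1)), yᵢ = Kᵢxᵢ:
  1: x = 0.176, y = 0.577
  2: x = 0.268, y = 0.201
  3: x = 0.556, y = 0.223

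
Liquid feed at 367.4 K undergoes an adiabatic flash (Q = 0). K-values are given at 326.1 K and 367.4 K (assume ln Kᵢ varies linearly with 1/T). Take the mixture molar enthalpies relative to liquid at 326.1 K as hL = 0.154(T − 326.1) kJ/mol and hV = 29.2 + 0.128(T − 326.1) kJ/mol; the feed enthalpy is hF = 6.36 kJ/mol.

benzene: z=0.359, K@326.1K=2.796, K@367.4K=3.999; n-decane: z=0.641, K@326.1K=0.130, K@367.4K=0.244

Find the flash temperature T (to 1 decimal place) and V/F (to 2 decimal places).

Adiabatic flash: solve Rachford–Rice at each trial T, then check hF = ψ·hV(T) + (1−ψ)·hL(T).
  T = 326.1 K: K = (2.796, 0.130), RR gives ψ = 0.056, H_out = 1.628 kJ/mol
  T = 367.4 K: K = (3.999, 0.244), RR gives ψ = 0.261, H_out = 13.705 kJ/mol
  T = 346.8 K: K = (3.381, 0.182), RR gives ψ = 0.169, H_out = 8.045 kJ/mol
  T = 336.5 K: K = (3.085, 0.155), RR gives ψ = 0.117, H_out = 4.993 kJ/mol
  T = 341.6 K: K = (3.231, 0.168), RR gives ψ = 0.144, H_out = 6.531 kJ/mol
  T = 339.1 K: K = (3.159, 0.161), RR gives ψ = 0.131, H_out = 5.784 kJ/mol
  T = 340.4 K: K = (3.196, 0.164), RR gives ψ = 0.138, H_out = 6.175 kJ/mol
Linear interpolation between T = 340.4 (H_out = 6.175) and T = 341.6 (H_out = 6.531) on hF = 6.36 gives T ≈ 341.0 K, at which ψ = 0.14.

T = 341.0 K, V/F = 0.14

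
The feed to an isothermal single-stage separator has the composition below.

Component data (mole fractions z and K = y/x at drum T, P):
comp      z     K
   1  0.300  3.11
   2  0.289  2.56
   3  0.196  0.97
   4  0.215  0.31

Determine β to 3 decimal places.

Let β = V/F and solve Σ zᵢ(Kᵢ−1)/(1+β(Kᵢ−1)) = 0.
Feasibility: ΣzᵢKᵢ = 1.930, Σzᵢ/Kᵢ = 1.105 — both > 1, two phases present.
Newton–Raphson from β = 0.5:
  β = 0.500: g = 0.3289, g' = -0.777 → β = 0.923
  β = 0.923: g = -0.0153, g' = -1.049 → β = 0.909
  β = 0.909: g = -0.0003, g' = -1.013 → β = 0.908
Converged at β = 0.908.

β = 0.908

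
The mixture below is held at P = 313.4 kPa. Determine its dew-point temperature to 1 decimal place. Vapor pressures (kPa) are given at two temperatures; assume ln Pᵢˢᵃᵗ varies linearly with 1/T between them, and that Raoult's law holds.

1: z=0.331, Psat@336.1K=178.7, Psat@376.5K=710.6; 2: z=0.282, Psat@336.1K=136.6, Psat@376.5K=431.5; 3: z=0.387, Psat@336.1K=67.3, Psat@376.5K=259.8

Dew-point temperature: Σzᵢ·P/Pᵢˢᵃᵗ(T) = 1. Interpolate ln Pᵢˢᵃᵗ = aᵢ + bᵢ/T.
  T = 336.1 K: ΣzᵢP/Pᵢˢᵃᵗ = 3.0297
  T = 376.5 K: ΣzᵢP/Pᵢˢᵃᵗ = 0.8176
  T = 356.3 K: ΣzᵢP/Pᵢˢᵃᵗ = 1.5151
  T = 366.4 K: ΣzᵢP/Pᵢˢᵃᵗ = 1.1033
  T = 371.4 K: ΣzᵢP/Pᵢˢᵃᵗ = 0.9492
  T = 368.9 K: ΣzᵢP/Pᵢˢᵃᵗ = 1.0229
Interpolating between 368.9 K and 371.4 K gives T ≈ 369.7 K.

T = 369.7 K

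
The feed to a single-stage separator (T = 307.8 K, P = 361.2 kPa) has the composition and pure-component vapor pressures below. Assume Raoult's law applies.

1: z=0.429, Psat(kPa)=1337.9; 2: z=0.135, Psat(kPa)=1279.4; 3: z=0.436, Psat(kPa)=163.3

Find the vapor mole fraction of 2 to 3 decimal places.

Raoult's law: Kᵢ = Pᵢˢᵃᵗ/P = Pᵢˢᵃᵗ/361.2.
  K_1 = 1337.9/361.2 = 3.70404, K_2 = 1279.4/361.2 = 3.54208, K_3 = 163.3/361.2 = 0.45210
Material balance + equilibrium reduce to Σ zᵢ(Kᵢ−1)/(1+β(Kᵢ−1)) = 0.
g(0) = ΣzᵢKᵢ − 1 = 1.264 and g(1) = 1 − Σzᵢ/Kᵢ = -0.118, so a root lies in (0, 1).
Newton iteration, β⁰ = 0.37:
  β = 0.370: g = 0.4571, g' = -1.221 → β = 0.744
  β = 0.744: g = 0.1004, g' = -0.823 → β = 0.866
Converged at β = 0.866.
Compositions from xᵢ = zᵢ/(1+β(Kᵢ−1)), yᵢ = Kᵢxᵢ:
  1: x = 0.128, y = 0.476
  2: x = 0.042, y = 0.149
  3: x = 0.829, y = 0.375

y_2 = 0.149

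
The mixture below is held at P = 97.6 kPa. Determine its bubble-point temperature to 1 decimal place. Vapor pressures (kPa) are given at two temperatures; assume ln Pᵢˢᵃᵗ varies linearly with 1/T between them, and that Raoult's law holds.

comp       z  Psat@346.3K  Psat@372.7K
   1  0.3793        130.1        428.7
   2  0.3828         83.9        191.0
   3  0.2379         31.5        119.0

Bubble-point temperature: ΣzᵢPᵢˢᵃᵗ(T) = P. Interpolate ln Pᵢˢᵃᵗ = aᵢ + bᵢ/T.
  T = 346.3 K: ΣzᵢPᵢˢᵃᵗ = 88.96 kPa
  T = 372.7 K: ΣzᵢPᵢˢᵃᵗ = 264.03 kPa
  T = 359.5 K: ΣzᵢPᵢˢᵃᵗ = 155.68 kPa
  T = 352.9 K: ΣzᵢPᵢˢᵃᵗ = 118.16 kPa
  T = 349.6 K: ΣzᵢPᵢˢᵃᵗ = 102.63 kPa
  T = 348.0 K: ΣzᵢPᵢˢᵃᵗ = 95.78 kPa
Interpolating between 348.0 K and 349.6 K gives T ≈ 348.4 K.

T = 348.4 K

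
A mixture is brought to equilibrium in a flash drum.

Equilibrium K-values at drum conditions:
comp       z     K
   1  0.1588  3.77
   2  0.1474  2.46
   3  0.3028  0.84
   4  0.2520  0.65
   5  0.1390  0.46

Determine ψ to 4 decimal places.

Iterate (Newton) starting at ψ = 0.5:
  ψ = 0.5000: g = 0.04644, g' = -0.4498 → ψ = 0.6032
  ψ = 0.6032: g = 0.00236, g' = -0.4079 → ψ = 0.6090
Converged at ψ = 0.6090.

ψ = 0.6090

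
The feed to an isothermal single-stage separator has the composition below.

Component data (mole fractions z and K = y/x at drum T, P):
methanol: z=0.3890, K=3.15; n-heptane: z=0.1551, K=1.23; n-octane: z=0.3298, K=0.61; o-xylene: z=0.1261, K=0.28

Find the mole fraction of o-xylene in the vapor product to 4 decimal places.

Material balance + equilibrium reduce to Σ zᵢ(Kᵢ−1)/(1+ψ(Kᵢ−1)) = 0.
Feasibility: ΣzᵢKᵢ = 1.6526, Σzᵢ/Kᵢ = 1.2406 — both > 1, two phases present.
Iterate (Newton) starting at ψ = 0.36:
  ψ = 0.3600: g = 0.23220, g' = -0.7654 → ψ = 0.6634
  ψ = 0.6634: g = 0.02833, g' = -0.6425 → ψ = 0.7075
  ψ = 0.7075: g = -0.00027, g' = -0.6562 → ψ = 0.7071
Converged at ψ = 0.7071.
Compositions from xᵢ = zᵢ/(1+ψ(Kᵢ−1)), yᵢ = Kᵢxᵢ:
  methanol: x = 0.1544, y = 0.4862
  n-heptane: x = 0.1334, y = 0.1641
  n-octane: x = 0.4554, y = 0.2778
  o-xylene: x = 0.2569, y = 0.0719

y_o-xylene = 0.0719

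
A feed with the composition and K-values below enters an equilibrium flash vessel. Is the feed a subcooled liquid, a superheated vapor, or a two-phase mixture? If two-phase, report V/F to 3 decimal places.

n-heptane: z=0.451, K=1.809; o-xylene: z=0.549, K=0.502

two-phase, V/F = 0.227

ΣzᵢKᵢ = 1.091; Σzᵢ/Kᵢ = 1.343.
Both exceed 1, so a two-phase solution exists.
Material balance + equilibrium reduce to Σ zᵢ(Kᵢ−1)/(1+ψ(Kᵢ−1)) = 0.
Newton–Raphson from ψ = 0.42:
  ψ = 0.420: g = -0.0734, g' = -0.382 → ψ = 0.228
  ψ = 0.228: g = -0.0004, g' = -0.384 → ψ = 0.227
Converged at ψ = 0.227.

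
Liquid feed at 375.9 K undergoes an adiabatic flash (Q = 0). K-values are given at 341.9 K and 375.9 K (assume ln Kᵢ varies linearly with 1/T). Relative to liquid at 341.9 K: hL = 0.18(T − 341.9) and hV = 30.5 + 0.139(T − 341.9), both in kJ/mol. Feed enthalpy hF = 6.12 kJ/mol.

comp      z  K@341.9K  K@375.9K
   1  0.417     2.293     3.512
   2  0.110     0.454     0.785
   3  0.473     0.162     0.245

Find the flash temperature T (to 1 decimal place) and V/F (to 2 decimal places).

Adiabatic flash: solve Rachford–Rice at each trial T, then check hF = ψ·hV(T) + (1−ψ)·hL(T).
  T = 341.9 K: K = (2.293, 0.454, 0.162), RR gives ψ = 0.081, H_out = 2.470 kJ/mol
  T = 375.9 K: K = (3.512, 0.785, 0.245), RR gives ψ = 0.388, H_out = 17.404 kJ/mol
  T = 358.9 K: K = (2.867, 0.605, 0.201), RR gives ψ = 0.259, H_out = 10.775 kJ/mol
  T = 350.4 K: K = (2.571, 0.526, 0.181), RR gives ψ = 0.179, H_out = 6.936 kJ/mol
  T = 346.1 K: K = (2.428, 0.489, 0.171), RR gives ψ = 0.133, H_out = 4.775 kJ/mol
  T = 348.2 K: K = (2.497, 0.507, 0.176), RR gives ψ = 0.156, H_out = 5.853 kJ/mol
Linear interpolation between T = 348.2 (H_out = 5.853) and T = 350.4 (H_out = 6.936) on hF = 6.12 gives T ≈ 348.7 K, at which ψ = 0.16.

T = 348.7 K, V/F = 0.16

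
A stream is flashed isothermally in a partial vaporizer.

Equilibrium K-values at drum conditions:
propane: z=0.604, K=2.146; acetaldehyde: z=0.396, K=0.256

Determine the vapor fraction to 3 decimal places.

ψ = 0.466

Let ψ = V/F and solve Σ zᵢ(Kᵢ−1)/(1+ψ(Kᵢ−1)) = 0.
Check two-phase: ΣzᵢKᵢ = 1.398 > 1 and Σzᵢ/Kᵢ = 1.828 > 1, so g(0) = 0.398 > 0 and g(1) = -0.828 < 0.
Newton iteration, ψ⁰ = 0.52:
  ψ = 0.520: g = -0.0468, g' = -0.895 → ψ = 0.468
  ψ = 0.468: g = -0.0012, g' = -0.852 → ψ = 0.466
Converged at ψ = 0.466.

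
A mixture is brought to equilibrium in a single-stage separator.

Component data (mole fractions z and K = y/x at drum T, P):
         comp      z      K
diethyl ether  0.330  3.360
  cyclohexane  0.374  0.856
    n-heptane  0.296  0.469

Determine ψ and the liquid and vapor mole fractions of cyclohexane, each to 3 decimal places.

ψ = 0.666, x_cyclohexane = 0.414, y_cyclohexane = 0.354

Material balance + equilibrium reduce to Σ zᵢ(Kᵢ−1)/(1+ψ(Kᵢ−1)) = 0.
g(0) = ΣzᵢKᵢ − 1 = 0.568 and g(1) = 1 − Σzᵢ/Kᵢ = -0.166, so a root lies in (0, 1).
Iterate (Newton) starting at ψ = 0.5:
  ψ = 0.500: g = 0.0852, g' = -0.550 → ψ = 0.655
  ψ = 0.655: g = 0.0055, g' = -0.489 → ψ = 0.666
Converged at ψ = 0.666.
Compositions from xᵢ = zᵢ/(1+ψ(Kᵢ−1)), yᵢ = Kᵢxᵢ:
  diethyl ether: x = 0.128, y = 0.431
  cyclohexane: x = 0.414, y = 0.354
  n-heptane: x = 0.458, y = 0.215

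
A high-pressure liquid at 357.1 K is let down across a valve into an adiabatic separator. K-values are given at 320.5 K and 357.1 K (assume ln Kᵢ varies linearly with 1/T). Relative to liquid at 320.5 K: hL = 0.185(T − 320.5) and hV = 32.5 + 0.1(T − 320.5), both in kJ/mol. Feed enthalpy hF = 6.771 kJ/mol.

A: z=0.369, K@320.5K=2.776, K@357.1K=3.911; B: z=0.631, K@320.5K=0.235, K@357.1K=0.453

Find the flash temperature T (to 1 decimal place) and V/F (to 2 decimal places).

Adiabatic flash: solve Rachford–Rice at each trial T, then check hF = ψ·hV(T) + (1−ψ)·hL(T).
  T = 320.5 K: K = (2.776, 0.235), RR gives ψ = 0.127, H_out = 4.129 kJ/mol
  T = 357.1 K: K = (3.911, 0.453), RR gives ψ = 0.458, H_out = 20.226 kJ/mol
  T = 338.8 K: K = (3.326, 0.332), RR gives ψ = 0.281, H_out = 12.086 kJ/mol
  T = 329.6 K: K = (3.045, 0.280), RR gives ψ = 0.204, H_out = 8.162 kJ/mol
  T = 325.1 K: K = (2.911, 0.257), RR gives ψ = 0.167, H_out = 6.199 kJ/mol
  T = 327.4 K: K = (2.979, 0.269), RR gives ψ = 0.186, H_out = 7.208 kJ/mol
Linear interpolation between T = 325.1 (H_out = 6.199) and T = 327.4 (H_out = 7.208) on hF = 6.771 gives T ≈ 326.4 K, at which ψ = 0.18.

T = 326.4 K, V/F = 0.18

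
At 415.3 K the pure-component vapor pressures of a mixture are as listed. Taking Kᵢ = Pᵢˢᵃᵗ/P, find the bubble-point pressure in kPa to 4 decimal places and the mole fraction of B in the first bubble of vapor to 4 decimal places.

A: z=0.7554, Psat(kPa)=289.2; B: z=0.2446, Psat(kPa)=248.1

At the bubble point ψ → 0, so ΣzᵢKᵢ = 1 with Kᵢ = Pᵢˢᵃᵗ/P ⇒ P = ΣzᵢPᵢˢᵃᵗ.
P = 0.7554·289.2 + 0.2446·248.1 = 279.1469 kPa
yᵢ = zᵢPᵢˢᵃᵗ/P ⇒ y_B = 0.2446·248.1/279.1469 = 0.2174

Pbub = 279.1469 kPa, y_B = 0.2174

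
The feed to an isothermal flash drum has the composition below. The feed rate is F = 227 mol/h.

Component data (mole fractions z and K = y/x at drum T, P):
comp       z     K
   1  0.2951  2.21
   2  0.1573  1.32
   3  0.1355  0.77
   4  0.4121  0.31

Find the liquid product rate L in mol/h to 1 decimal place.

L = 192.6 mol/h

Iterate (Newton) starting at V/F = 0.5:
  V/F = 0.5000: g = -0.20347, g' = -0.6462 → V/F = 0.1851
  V/F = 0.1851: g = -0.01929, g' = -0.5684 → V/F = 0.1512
  V/F = 0.1512: g = 0.00011, g' = -0.5757 → V/F = 0.1514
Converged at V/F = 0.1514.
Then V = V/F·F = 0.1514·227 = 34.4 mol/h and L = F − V = 192.6 mol/h.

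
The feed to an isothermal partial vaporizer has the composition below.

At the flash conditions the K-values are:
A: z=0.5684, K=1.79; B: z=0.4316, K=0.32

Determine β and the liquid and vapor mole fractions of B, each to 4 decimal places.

β = 0.2896, x_B = 0.5374, y_B = 0.1720

Binary case is linear: z₁(K₁−1)(1+β(K₂−1)) + z₂(K₂−1)(1+β(K₁−1)) = 0
⇒ β = [z₁(K₁−1)+z₂(K₂−1)] / [−(K₁−1)(K₂−1)] = 0.15555/0.53720 = 0.2896
Compositions from xᵢ = zᵢ/(1+β(Kᵢ−1)), yᵢ = Kᵢxᵢ:
  A: x = 0.4626, y = 0.8280
  B: x = 0.5374, y = 0.1720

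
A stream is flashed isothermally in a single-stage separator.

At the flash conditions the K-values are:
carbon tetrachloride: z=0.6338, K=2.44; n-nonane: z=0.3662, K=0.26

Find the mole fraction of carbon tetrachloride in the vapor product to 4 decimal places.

y_carbon tetrachloride = 0.8283

Material balance + equilibrium reduce to Σ zᵢ(Kᵢ−1)/(1+β(Kᵢ−1)) = 0.
g(0) = ΣzᵢKᵢ − 1 = 0.6417 and g(1) = 1 − Σzᵢ/Kᵢ = -0.6682, so a root lies in (0, 1).
Newton–Raphson from β = 0.65:
  β = 0.6500: g = -0.05071, g' = -1.0951 → β = 0.6037
  β = 0.6037: g = -0.00156, g' = -1.0312 → β = 0.6022
Converged at β = 0.6022.
Compositions from xᵢ = zᵢ/(1+β(Kᵢ−1)), yᵢ = Kᵢxᵢ:
  carbon tetrachloride: x = 0.3394, y = 0.8283
  n-nonane: x = 0.6606, y = 0.1717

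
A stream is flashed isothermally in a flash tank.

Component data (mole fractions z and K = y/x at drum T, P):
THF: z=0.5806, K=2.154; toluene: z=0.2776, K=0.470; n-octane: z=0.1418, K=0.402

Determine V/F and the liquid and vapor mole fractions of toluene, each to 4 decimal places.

Rachford–Rice: g(V/F) = Σ zᵢ(Kᵢ−1)/(1+V/F(Kᵢ−1)) = 0.
g(0) = ΣzᵢKᵢ − 1 = 0.4381 and g(1) = 1 − Σzᵢ/Kᵢ = -0.2129, so a root lies in (0, 1).
Newton–Raphson from V/F = 0.5:
  V/F = 0.5000: g = 0.10373, g' = -0.5584 → V/F = 0.6857
  V/F = 0.6857: g = -0.00085, g' = -0.5791 → V/F = 0.6843
Converged at V/F = 0.6843.
Compositions from xᵢ = zᵢ/(1+V/F(Kᵢ−1)), yᵢ = Kᵢxᵢ:
  THF: x = 0.3244, y = 0.6988
  toluene: x = 0.4356, y = 0.2047
  n-octane: x = 0.2400, y = 0.0965

V/F = 0.6843, x_toluene = 0.4356, y_toluene = 0.2047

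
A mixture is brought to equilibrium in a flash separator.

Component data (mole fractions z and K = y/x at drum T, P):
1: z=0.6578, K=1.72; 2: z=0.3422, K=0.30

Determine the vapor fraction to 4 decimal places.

Material balance + equilibrium reduce to Σ zᵢ(Kᵢ−1)/(1+ψ(Kᵢ−1)) = 0.
Feasibility: ΣzᵢKᵢ = 1.2341, Σzᵢ/Kᵢ = 1.5231 — both > 1, two phases present.
Iterate (Newton) starting at ψ = 0.5:
  ψ = 0.5000: g = -0.02028, g' = -0.5812 → ψ = 0.4651
  ψ = 0.4651: g = -0.00038, g' = -0.5600 → ψ = 0.4644
Converged at ψ = 0.4644.

ψ = 0.4644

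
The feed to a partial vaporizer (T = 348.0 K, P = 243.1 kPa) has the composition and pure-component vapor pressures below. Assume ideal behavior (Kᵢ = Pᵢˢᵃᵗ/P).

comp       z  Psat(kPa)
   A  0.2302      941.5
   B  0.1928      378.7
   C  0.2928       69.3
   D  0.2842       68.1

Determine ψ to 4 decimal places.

Raoult's law: Kᵢ = Pᵢˢᵃᵗ/P = Pᵢˢᵃᵗ/243.1.
  K_A = 941.5/243.1 = 3.872892, K_B = 378.7/243.1 = 1.557795, K_C = 69.3/243.1 = 0.285068, K_D = 68.1/243.1 = 0.280132
Rachford–Rice: g(ψ) = Σ zᵢ(Kᵢ−1)/(1+ψ(Kᵢ−1)) = 0.
Feasibility: ΣzᵢKᵢ = 1.3550, Σzᵢ/Kᵢ = 2.2249 — both > 1, two phases present.
Newton–Raphson from ψ = 0.31:
  ψ = 0.3100: g = -0.09080, g' = -1.0662 → ψ = 0.2248
  ψ = 0.2248: g = 0.00384, g' = -1.1708 → ψ = 0.2281
Converged at ψ = 0.2281.

ψ = 0.2281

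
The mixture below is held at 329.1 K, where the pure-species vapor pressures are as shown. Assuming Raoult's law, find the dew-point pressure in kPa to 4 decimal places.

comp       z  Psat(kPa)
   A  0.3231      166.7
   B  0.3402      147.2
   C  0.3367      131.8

At the dew point ψ → 1, so Σzᵢ/Kᵢ = 1 with Kᵢ = Pᵢˢᵃᵗ/P ⇒ 1/P = Σzᵢ/Pᵢˢᵃᵗ.
1/P = 0.3231/166.7 + 0.3402/147.2 + 0.3367/131.8 = 0.0068040 ⇒ P = 146.9728 kPa

Pdew = 146.9728 kPa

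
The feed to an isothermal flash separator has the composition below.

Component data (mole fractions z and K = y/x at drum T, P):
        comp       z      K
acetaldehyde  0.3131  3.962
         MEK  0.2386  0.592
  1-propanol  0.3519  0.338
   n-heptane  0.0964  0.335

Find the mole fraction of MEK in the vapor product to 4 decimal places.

Let ψ = V/F and solve Σ zᵢ(Kᵢ−1)/(1+ψ(Kᵢ−1)) = 0.
g(0) = ΣzᵢKᵢ − 1 = 0.5330 and g(1) = 1 − Σzᵢ/Kᵢ = -0.8110, so a root lies in (0, 1).
Newton iteration, ψ⁰ = 0.47:
  ψ = 0.4700: g = -0.16419, g' = -0.9560 → ψ = 0.2983
  ψ = 0.2983: g = 0.01132, g' = -1.1316 → ψ = 0.3083
Converged at ψ = 0.3083.
Compositions from xᵢ = zᵢ/(1+ψ(Kᵢ−1)), yᵢ = Kᵢxᵢ:
  acetaldehyde: x = 0.1636, y = 0.6483
  MEK: x = 0.2729, y = 0.1616
  1-propanol: x = 0.4422, y = 0.1494
  n-heptane: x = 0.1213, y = 0.0406

y_MEK = 0.1616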